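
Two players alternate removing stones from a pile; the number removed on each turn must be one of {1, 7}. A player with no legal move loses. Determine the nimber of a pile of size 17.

G(0) = 0
G(1) = mex{0} = 1
G(2) = mex{1} = 0
G(3) = mex{0} = 1
G(4) = mex{1} = 0
G(5) = mex{0} = 1
G(6) = mex{1} = 0
G(7) = mex{0,0} = 1
G(8) = mex{1,1} = 0
G(9) = mex{0,0} = 1
G(10) = mex{1,1} = 0
G(11) = mex{0,0} = 1
G(12) = mex{1,1} = 0
G(13) = mex{0,0} = 1
G(14) = mex{1,1} = 0
G(15) = mex{0,0} = 1
G(16) = mex{1,1} = 0
G(17) = mex{0,0} = 1

1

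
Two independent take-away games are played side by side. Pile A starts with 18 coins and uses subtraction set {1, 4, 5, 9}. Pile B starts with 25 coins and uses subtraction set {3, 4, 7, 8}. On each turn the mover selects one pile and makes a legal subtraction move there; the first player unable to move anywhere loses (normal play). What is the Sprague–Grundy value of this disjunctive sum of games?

1

Pile A, S = {1, 4, 5, 9}:
G(0) = 0
G(1) = mex{0} = 1
G(2) = mex{1} = 0
G(3) = mex{0} = 1
G(4) = mex{1,0} = 2
G(5) = mex{2,1,0} = 3
G(6) = mex{3,0,1} = 2
G(7) = mex{2,1,0} = 3
G(8) = mex{3,2,1} = 0
G(9) = mex{0,3,2,0} = 1
G(10) = mex{1,2,3,1} = 0
G(11) = mex{0,3,2,0} = 1
G(12) = mex{1,0,3,1} = 2
G(13) = mex{2,1,0,2} = 3
G(14) = mex{3,0,1,3} = 2
G(15) = mex{2,1,0,2} = 3
G(16) = mex{3,2,1,3} = 0
G(17) = mex{0,3,2,0} = 1
G(18) = mex{1,2,3,1} = 0
G_A(18) = 0.
Pile B, S = {3, 4, 7, 8}:
n :  0  1  2  3  4  5  6  7  8  9 10 11 12 13 14 15 16 17 18 19 20 21 22 23 24 25
G :  0  0  0  1  1  1  2  2  2  3  3  0  0  0  1  1  1  2  2  2  3  3  0  0  0  1
G_B(25) = 1.
Combined Grundy value = 0 ⊕ 1 = 1.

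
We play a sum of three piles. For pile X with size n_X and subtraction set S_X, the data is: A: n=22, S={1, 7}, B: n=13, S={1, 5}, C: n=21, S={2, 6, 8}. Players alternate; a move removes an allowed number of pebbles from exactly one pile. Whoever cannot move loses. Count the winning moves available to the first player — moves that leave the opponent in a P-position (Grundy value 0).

0

Pile A, S = {1, 7}:
n :  0  1  2  3  4  5  6  7  8  9 10 11 12 13 14 15 16 17 18 19 20 21 22
G :  0  1  0  1  0  1  0  1  0  1  0  1  0  1  0  1  0  1  0  1  0  1  0
G_A(22) = 0.
Pile B, S = {1, 5}:
n :  0  1  2  3  4  5  6  7  8  9 10 11 12 13
G :  0  1  0  1  0  1  0  1  0  1  0  1  0  1
G_B(13) = 1.
Pile C, S = {2, 6, 8}:
G(0) = 0
G(1) = mex{} = 0
G(2) = mex{0} = 1
G(3) = mex{0} = 1
G(4) = mex{1} = 0
G(5) = mex{1} = 0
G(6) = mex{0,0} = 1
G(7) = mex{0,0} = 1
G(8) = mex{1,1,0} = 2
G(9) = mex{1,1,0} = 2
G(10) = mex{2,0,1} = 3
G(11) = mex{2,0,1} = 3
G(12) = mex{3,1,0} = 2
G(13) = mex{3,1,0} = 2
G(14) = mex{2,2,1} = 0
G(15) = mex{2,2,1} = 0
G(16) = mex{0,3,2} = 1
G(17) = mex{0,3,2} = 1
G(18) = mex{1,2,3} = 0
G(19) = mex{1,2,3} = 0
G(20) = mex{0,0,2} = 1
G(21) = mex{0,0,2} = 1
G_C(21) = 1.
Combined Grundy value = 0 ⊕ 1 ⊕ 1 = 0.
A winning move leaves total XOR = 0, i.e. changes one component's Grundy value g to g ⊕ X where X is the current total.
Pile A: target g' = 0⊕0 = 0, but every legal move changes the Grundy value (mex property), so 0 moves.
Pile B: target g' = 1⊕0 = 1, but every legal move changes the Grundy value (mex property), so 0 moves.
Pile C: target g' = 1⊕0 = 1, but every legal move changes the Grundy value (mex property), so 0 moves.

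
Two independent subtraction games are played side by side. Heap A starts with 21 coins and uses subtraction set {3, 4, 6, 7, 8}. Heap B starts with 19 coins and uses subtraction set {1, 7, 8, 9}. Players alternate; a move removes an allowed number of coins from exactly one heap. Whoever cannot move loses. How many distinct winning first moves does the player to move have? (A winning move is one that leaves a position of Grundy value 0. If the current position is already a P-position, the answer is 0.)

Heap A, S = {3, 4, 6, 7, 8}:
n :  0  1  2  3  4  5  6  7  8  9 10 11 12 13 14 15 16 17 18 19 20 21
G :  0  0  0  1  1  1  2  2  2  3  3  0  0  0  1  1  1  2  2  2  3  3
G_A(21) = 3.
Heap B, S = {1, 7, 8, 9}:
n :  0  1  2  3  4  5  6  7  8  9 10 11 12 13 14 15 16 17 18 19
G :  0  1  0  1  0  1  0  1  2  3  2  3  2  3  2  3  0  1  0  1
G_B(19) = 1.
Combined Grundy value = 3 ⊕ 1 = 2.
A winning move leaves total XOR = 0, i.e. changes one component's Grundy value g to g ⊕ X where X is the current total.
Heap A: need g' = 3⊕2 = 1. Options: 21−3→G=2, 21−4→G=2, 21−6→G=1, 21−7→G=1, 21−8→G=0. Hits: 2.
Heap B: need g' = 1⊕2 = 3. Options: 19−1→G=0, 19−7→G=2, 19−8→G=3, 19−9→G=2. Hits: 1.

3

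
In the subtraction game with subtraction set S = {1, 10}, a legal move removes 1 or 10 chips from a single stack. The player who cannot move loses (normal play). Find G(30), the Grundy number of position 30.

0

n :  0  1  2  3  4  5  6  7  8  9 10 11 12 13 14 15 16 17 18 19 20 21 22 23 24 25 26 27 28 29 30
G :  0  1  0  1  0  1  0  1  0  1  2  0  1  0  1  0  1  0  1  0  1  2  0  1  0  1  0  1  0  1  0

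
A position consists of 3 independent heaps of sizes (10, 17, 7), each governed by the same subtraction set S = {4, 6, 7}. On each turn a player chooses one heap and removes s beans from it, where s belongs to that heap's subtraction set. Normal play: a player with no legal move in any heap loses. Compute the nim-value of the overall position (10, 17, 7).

2

All heaps use S = {4, 6, 7}:
G(0) = 0
G(1) = mex{} = 0
G(2) = mex{} = 0
G(3) = mex{} = 0
G(4) = mex{0} = 1
G(5) = mex{0} = 1
G(6) = mex{0,0} = 1
G(7) = mex{0,0,0} = 1
G(8) = mex{1,0,0} = 2
G(9) = mex{1,0,0} = 2
G(10) = mex{1,1,0} = 2
G(11) = mex{1,1,1} = 0
G(12) = mex{2,1,1} = 0
G(13) = mex{2,1,1} = 0
G(14) = mex{2,2,1} = 0
G(15) = mex{0,2,2} = 1
G(16) = mex{0,2,2} = 1
G(17) = mex{0,0,2} = 1
Heap A: G(10) = 2.
Heap B: G(17) = 1.
Heap C: G(7) = 1.
Combined Grundy value = 2 ⊕ 1 ⊕ 1 = 2.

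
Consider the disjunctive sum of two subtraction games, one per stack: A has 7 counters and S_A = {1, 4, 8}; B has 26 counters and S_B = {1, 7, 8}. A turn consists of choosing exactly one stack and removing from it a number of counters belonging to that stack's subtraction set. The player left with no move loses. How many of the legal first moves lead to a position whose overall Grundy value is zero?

1

Stack A, S = {1, 4, 8}:
n : 0 1 2 3 4 5 6 7
G : 0 1 0 1 2 0 1 0
G_A(7) = 0.
Stack B, S = {1, 7, 8}:
n :  0  1  2  3  4  5  6  7  8  9 10 11 12 13 14 15 16 17 18 19 20 21 22 23 24 25 26
G :  0  1  0  1  0  1  0  1  2  3  2  3  2  3  2  0  1  0  1  0  1  0  1  2  3  2  3
G_B(26) = 3.
Combined Grundy value = 0 ⊕ 3 = 3.
A winning move leaves total XOR = 0, i.e. changes one component's Grundy value g to g ⊕ X where X is the current total.
Stack A: need g' = 0⊕3 = 3. Options: 7−1→G=1, 7−4→G=1. Hits: 0.
Stack B: need g' = 3⊕3 = 0. Options: 26−1→G=2, 26−7→G=0, 26−8→G=1. Hits: 1.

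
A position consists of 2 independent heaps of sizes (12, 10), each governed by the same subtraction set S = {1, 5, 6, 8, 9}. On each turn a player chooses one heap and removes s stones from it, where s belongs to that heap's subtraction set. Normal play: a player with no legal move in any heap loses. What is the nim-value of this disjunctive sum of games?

6

All heaps use S = {1, 5, 6, 8, 9}:
G(0) = 0
G(1) = mex{0} = 1
G(2) = mex{1} = 0
G(3) = mex{0} = 1
G(4) = mex{1} = 0
G(5) = mex{0,0} = 1
G(6) = mex{1,1,0} = 2
G(7) = mex{2,0,1} = 3
G(8) = mex{3,1,0,0} = 2
G(9) = mex{2,0,1,1,0} = 3
G(10) = mex{3,1,0,0,1} = 2
G(11) = mex{2,2,1,1,0} = 3
G(12) = mex{3,3,2,0,1} = 4
Heap A: G(12) = 4.
Heap B: G(10) = 2.
Combined Grundy value = 4 ⊕ 2 = 6.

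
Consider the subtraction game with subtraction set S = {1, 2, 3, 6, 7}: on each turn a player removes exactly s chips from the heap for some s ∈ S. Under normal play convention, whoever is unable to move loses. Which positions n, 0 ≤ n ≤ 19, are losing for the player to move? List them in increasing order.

n :  0  1  2  3  4  5  6  7  8  9 10 11 12 13 14 15 16 17 18 19
G :  0  1  2  3  0  1  2  3  0  1  2  3  0  1  2  3  0  1  2  3
P-positions are exactly the n with G(n) = 0.

0, 4, 8, 12, 16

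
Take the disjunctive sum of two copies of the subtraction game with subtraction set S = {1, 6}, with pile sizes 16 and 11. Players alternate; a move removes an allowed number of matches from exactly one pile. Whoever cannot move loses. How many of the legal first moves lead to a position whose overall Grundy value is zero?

0

All piles use S = {1, 6}:
G(0) = 0
G(1) = mex{0} = 1
G(2) = mex{1} = 0
G(3) = mex{0} = 1
G(4) = mex{1} = 0
G(5) = mex{0} = 1
G(6) = mex{1,0} = 2
G(7) = mex{2,1} = 0
G(8) = mex{0,0} = 1
G(9) = mex{1,1} = 0
G(10) = mex{0,0} = 1
G(11) = mex{1,1} = 0
G(12) = mex{0,2} = 1
G(13) = mex{1,0} = 2
G(14) = mex{2,1} = 0
G(15) = mex{0,0} = 1
G(16) = mex{1,1} = 0
Pile A: G(16) = 0.
Pile B: G(11) = 0.
Combined Grundy value = 0 ⊕ 0 = 0.
A winning move leaves total XOR = 0, i.e. changes one component's Grundy value g to g ⊕ X where X is the current total.
Pile A: target g' = 0⊕0 = 0, but every legal move changes the Grundy value (mex property), so 0 moves.
Pile B: target g' = 0⊕0 = 0, but every legal move changes the Grundy value (mex property), so 0 moves.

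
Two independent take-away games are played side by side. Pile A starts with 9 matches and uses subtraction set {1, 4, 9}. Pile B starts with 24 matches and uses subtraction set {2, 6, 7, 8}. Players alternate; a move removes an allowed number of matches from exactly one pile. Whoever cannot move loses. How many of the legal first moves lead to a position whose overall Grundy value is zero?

Pile A, S = {1, 4, 9}:
G(0) = 0
G(1) = mex{0} = 1
G(2) = mex{1} = 0
G(3) = mex{0} = 1
G(4) = mex{1,0} = 2
G(5) = mex{2,1} = 0
G(6) = mex{0,0} = 1
G(7) = mex{1,1} = 0
G(8) = mex{0,2} = 1
G(9) = mex{1,0,0} = 2
G_A(9) = 2.
Pile B, S = {2, 6, 7, 8}:
G(0) = 0
G(1) = mex{} = 0
G(2) = mex{0} = 1
G(3) = mex{0} = 1
G(4) = mex{1} = 0
G(5) = mex{1} = 0
G(6) = mex{0,0} = 1
G(7) = mex{0,0,0} = 1
G(8) = mex{1,1,0,0} = 2
G(9) = mex{1,1,1,0} = 2
G(10) = mex{2,0,1,1} = 3
G(11) = mex{2,0,0,1} = 3
G(12) = mex{3,1,0,0} = 2
G(13) = mex{3,1,1,0} = 2
G(14) = mex{2,2,1,1} = 0
G(15) = mex{2,2,2,1} = 0
G(16) = mex{0,3,2,2} = 1
G(17) = mex{0,3,3,2} = 1
G(18) = mex{1,2,3,3} = 0
G(19) = mex{1,2,2,3} = 0
G(20) = mex{0,0,2,2} = 1
G(21) = mex{0,0,0,2} = 1
G(22) = mex{1,1,0,0} = 2
G(23) = mex{1,1,1,0} = 2
G(24) = mex{2,0,1,1} = 3
G_B(24) = 3.
Combined Grundy value = 2 ⊕ 3 = 1.
A winning move leaves total XOR = 0, i.e. changes one component's Grundy value g to g ⊕ X where X is the current total.
Pile A: need g' = 2⊕1 = 3. Options: 9−1→G=1, 9−4→G=0, 9−9→G=0. Hits: 0.
Pile B: need g' = 3⊕1 = 2. Options: 24−2→G=2, 24−6→G=0, 24−7→G=1, 24−8→G=1. Hits: 1.

1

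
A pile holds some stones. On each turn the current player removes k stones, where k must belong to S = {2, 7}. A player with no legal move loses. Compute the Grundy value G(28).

0

G(0) = 0
G(1) = mex{} = 0
G(2) = mex{0} = 1
G(3) = mex{0} = 1
G(4) = mex{1} = 0
G(5) = mex{1} = 0
G(6) = mex{0} = 1
G(7) = mex{0,0} = 1
G(8) = mex{1,0} = 2
G(9) = mex{1,1} = 0
G(10) = mex{2,1} = 0
G(11) = mex{0,0} = 1
G(12) = mex{0,0} = 1
G(13) = mex{1,1} = 0
G(14) = mex{1,1} = 0
G(15) = mex{0,2} = 1
G(16) = mex{0,0} = 1
G(17) = mex{1,0} = 2
G(18) = mex{1,1} = 0
G(19) = mex{2,1} = 0
G(20) = mex{0,0} = 1
G(21) = mex{0,0} = 1
G(22) = mex{1,1} = 0
G(23) = mex{1,1} = 0
G(24) = mex{0,2} = 1
G(25) = mex{0,0} = 1
G(26) = mex{1,0} = 2
G(27) = mex{1,1} = 0
G(28) = mex{2,1} = 0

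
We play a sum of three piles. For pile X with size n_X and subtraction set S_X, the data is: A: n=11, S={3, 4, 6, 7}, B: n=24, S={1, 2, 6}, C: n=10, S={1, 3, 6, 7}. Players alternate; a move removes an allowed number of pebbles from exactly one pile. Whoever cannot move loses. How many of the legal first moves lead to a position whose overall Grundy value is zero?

4

Pile A, S = {3, 4, 6, 7}:
n :  0  1  2  3  4  5  6  7  8  9 10 11
G :  0  0  0  1  1  1  2  2  2  3  0  0
G_A(11) = 0.
Pile B, S = {1, 2, 6}:
n :  0  1  2  3  4  5  6  7  8  9 10 11 12 13 14 15 16 17 18 19 20 21 22 23 24
G :  0  1  2  0  1  2  3  0  1  2  0  1  2  3  0  1  2  0  1  2  3  0  1  2  0
G_B(24) = 0.
Pile C, S = {1, 3, 6, 7}:
G(0) = 0
G(1) = mex{0} = 1
G(2) = mex{1} = 0
G(3) = mex{0,0} = 1
G(4) = mex{1,1} = 0
G(5) = mex{0,0} = 1
G(6) = mex{1,1,0} = 2
G(7) = mex{2,0,1,0} = 3
G(8) = mex{3,1,0,1} = 2
G(9) = mex{2,2,1,0} = 3
G(10) = mex{3,3,0,1} = 2
G_C(10) = 2.
Combined Grundy value = 0 ⊕ 0 ⊕ 2 = 2.
A winning move leaves total XOR = 0, i.e. changes one component's Grundy value g to g ⊕ X where X is the current total.
Pile A: need g' = 0⊕2 = 2. Options: 11−3→G=2, 11−4→G=2, 11−6→G=1, 11−7→G=1. Hits: 2.
Pile B: need g' = 0⊕2 = 2. Options: 24−1→G=2, 24−2→G=1, 24−6→G=1. Hits: 1.
Pile C: need g' = 2⊕2 = 0. Options: 10−1→G=3, 10−3→G=3, 10−6→G=0, 10−7→G=1. Hits: 1.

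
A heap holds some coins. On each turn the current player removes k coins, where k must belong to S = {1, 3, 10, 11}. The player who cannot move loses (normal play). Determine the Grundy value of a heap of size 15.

G(0) = 0
G(1) = mex{0} = 1
G(2) = mex{1} = 0
G(3) = mex{0,0} = 1
G(4) = mex{1,1} = 0
G(5) = mex{0,0} = 1
G(6) = mex{1,1} = 0
G(7) = mex{0,0} = 1
G(8) = mex{1,1} = 0
G(9) = mex{0,0} = 1
G(10) = mex{1,1,0} = 2
G(11) = mex{2,0,1,0} = 3
G(12) = mex{3,1,0,1} = 2
G(13) = mex{2,2,1,0} = 3
G(14) = mex{3,3,0,1} = 2
G(15) = mex{2,2,1,0} = 3

3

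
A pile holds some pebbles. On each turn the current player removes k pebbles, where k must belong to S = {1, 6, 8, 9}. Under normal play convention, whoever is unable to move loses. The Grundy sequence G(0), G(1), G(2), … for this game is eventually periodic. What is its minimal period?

G(0) = 0
G(1) = mex{0} = 1
G(2) = mex{1} = 0
G(3) = mex{0} = 1
G(4) = mex{1} = 0
G(5) = mex{0} = 1
G(6) = mex{1,0} = 2
G(7) = mex{2,1} = 0
G(8) = mex{0,0,0} = 1
G(9) = mex{1,1,1,0} = 2
G(10) = mex{2,0,0,1} = 3
G(11) = mex{3,1,1,0} = 2
G(12) = mex{2,2,0,1} = 3
G(13) = mex{3,0,1,0} = 2
G(14) = mex{2,1,2,1} = 0
G(15) = mex{0,2,0,2} = 1
G(16) = mex{1,3,1,0} = 2
G(17) = mex{2,2,2,1} = 0
G(18) = mex{0,3,3,2} = 1
G(19) = mex{1,2,2,3} = 0
G(20) = mex{0,0,3,2} = 1
G(21) = mex{1,1,2,3} = 0
G(22) = mex{0,2,0,2} = 1
G(23) = mex{1,0,1,0} = 2
G(24) = mex{2,1,2,1} = 0
G(25) = mex{0,0,0,2} = 1
G(26) = mex{1,1,1,0} = 2
G(27) = mex{2,0,0,1} = 3
G(28) = mex{3,1,1,0} = 2
G(29) = mex{2,2,0,1} = 3
G(30) = mex{3,0,1,0} = 2
G(31) = mex{2,1,2,1} = 0
G(32) = mex{0,2,0,2} = 1
G(33) = mex{1,3,1,0} = 2
G(34) = mex{2,2,2,1} = 0
G(35) = mex{0,3,3,2} = 1
G(n+17) = G(n) holds for n = 0,…,8 (a full window of length max(S) = 9), so the sequence is purely periodic with period 17.

17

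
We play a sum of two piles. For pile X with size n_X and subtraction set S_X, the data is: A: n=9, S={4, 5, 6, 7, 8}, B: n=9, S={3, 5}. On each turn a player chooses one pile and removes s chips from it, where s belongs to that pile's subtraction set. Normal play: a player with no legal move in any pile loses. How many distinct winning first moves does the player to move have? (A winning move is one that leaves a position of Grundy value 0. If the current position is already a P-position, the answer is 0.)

4

Pile A, S = {4, 5, 6, 7, 8}:
G(0) = 0
G(1) = mex{} = 0
G(2) = mex{} = 0
G(3) = mex{} = 0
G(4) = mex{0} = 1
G(5) = mex{0,0} = 1
G(6) = mex{0,0,0} = 1
G(7) = mex{0,0,0,0} = 1
G(8) = mex{1,0,0,0,0} = 2
G(9) = mex{1,1,0,0,0} = 2
G_A(9) = 2.
Pile B, S = {3, 5}:
n : 0 1 2 3 4 5 6 7 8 9
G : 0 0 0 1 1 1 2 2 0 0
G_B(9) = 0.
Combined Grundy value = 2 ⊕ 0 = 2.
A winning move leaves total XOR = 0, i.e. changes one component's Grundy value g to g ⊕ X where X is the current total.
Pile A: need g' = 2⊕2 = 0. Options: 9−4→G=1, 9−5→G=1, 9−6→G=0, 9−7→G=0, 9−8→G=0. Hits: 3.
Pile B: need g' = 0⊕2 = 2. Options: 9−3→G=2, 9−5→G=1. Hits: 1.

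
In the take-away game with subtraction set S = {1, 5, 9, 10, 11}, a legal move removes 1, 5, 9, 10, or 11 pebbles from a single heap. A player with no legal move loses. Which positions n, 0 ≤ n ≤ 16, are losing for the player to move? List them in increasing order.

G(0) = 0
G(1) = mex{0} = 1
G(2) = mex{1} = 0
G(3) = mex{0} = 1
G(4) = mex{1} = 0
G(5) = mex{0,0} = 1
G(6) = mex{1,1} = 0
G(7) = mex{0,0} = 1
G(8) = mex{1,1} = 0
G(9) = mex{0,0,0} = 1
G(10) = mex{1,1,1,0} = 2
G(11) = mex{2,0,0,1,0} = 3
G(12) = mex{3,1,1,0,1} = 2
G(13) = mex{2,0,0,1,0} = 3
G(14) = mex{3,1,1,0,1} = 2
G(15) = mex{2,2,0,1,0} = 3
G(16) = mex{3,3,1,0,1} = 2
P-positions are exactly the n with G(n) = 0.

0, 2, 4, 6, 8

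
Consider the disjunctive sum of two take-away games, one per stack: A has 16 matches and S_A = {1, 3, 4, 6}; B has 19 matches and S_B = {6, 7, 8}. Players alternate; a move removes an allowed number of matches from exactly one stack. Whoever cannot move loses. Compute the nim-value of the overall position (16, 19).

0

Stack A, S = {1, 3, 4, 6}:
G(0) = 0
G(1) = mex{0} = 1
G(2) = mex{1} = 0
G(3) = mex{0,0} = 1
G(4) = mex{1,1,0} = 2
G(5) = mex{2,0,1} = 3
G(6) = mex{3,1,0,0} = 2
G(7) = mex{2,2,1,1} = 0
G(8) = mex{0,3,2,0} = 1
G(9) = mex{1,2,3,1} = 0
G(10) = mex{0,0,2,2} = 1
G(11) = mex{1,1,0,3} = 2
G(12) = mex{2,0,1,2} = 3
G(13) = mex{3,1,0,0} = 2
G(14) = mex{2,2,1,1} = 0
G(15) = mex{0,3,2,0} = 1
G(16) = mex{1,2,3,1} = 0
G_A(16) = 0.
Stack B, S = {6, 7, 8}:
n :  0  1  2  3  4  5  6  7  8  9 10 11 12 13 14 15 16 17 18 19
G :  0  0  0  0  0  0  1  1  1  1  1  1  2  2  0  0  0  0  0  0
G_B(19) = 0.
Combined Grundy value = 0 ⊕ 0 = 0.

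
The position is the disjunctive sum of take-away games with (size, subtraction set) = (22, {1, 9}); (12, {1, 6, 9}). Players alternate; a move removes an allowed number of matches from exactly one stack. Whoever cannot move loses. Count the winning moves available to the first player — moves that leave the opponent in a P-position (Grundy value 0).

Stack A, S = {1, 9}:
n :  0  1  2  3  4  5  6  7  8  9 10 11 12 13 14 15 16 17 18 19 20 21 22
G :  0  1  0  1  0  1  0  1  0  1  0  1  0  1  0  1  0  1  0  1  0  1  0
G_A(22) = 0.
Stack B, S = {1, 6, 9}:
G(0) = 0
G(1) = mex{0} = 1
G(2) = mex{1} = 0
G(3) = mex{0} = 1
G(4) = mex{1} = 0
G(5) = mex{0} = 1
G(6) = mex{1,0} = 2
G(7) = mex{2,1} = 0
G(8) = mex{0,0} = 1
G(9) = mex{1,1,0} = 2
G(10) = mex{2,0,1} = 3
G(11) = mex{3,1,0} = 2
G(12) = mex{2,2,1} = 0
G_B(12) = 0.
Combined Grundy value = 0 ⊕ 0 = 0.
A winning move leaves total XOR = 0, i.e. changes one component's Grundy value g to g ⊕ X where X is the current total.
Stack A: target g' = 0⊕0 = 0, but every legal move changes the Grundy value (mex property), so 0 moves.
Stack B: target g' = 0⊕0 = 0, but every legal move changes the Grundy value (mex property), so 0 moves.

0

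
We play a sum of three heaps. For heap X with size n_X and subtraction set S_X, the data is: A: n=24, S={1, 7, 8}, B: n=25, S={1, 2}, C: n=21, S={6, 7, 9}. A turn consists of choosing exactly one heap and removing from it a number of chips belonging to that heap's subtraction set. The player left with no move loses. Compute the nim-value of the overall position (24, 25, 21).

3

Heap A, S = {1, 7, 8}:
G(0) = 0
G(1) = mex{0} = 1
G(2) = mex{1} = 0
G(3) = mex{0} = 1
G(4) = mex{1} = 0
G(5) = mex{0} = 1
G(6) = mex{1} = 0
G(7) = mex{0,0} = 1
G(8) = mex{1,1,0} = 2
G(9) = mex{2,0,1} = 3
G(10) = mex{3,1,0} = 2
G(11) = mex{2,0,1} = 3
G(12) = mex{3,1,0} = 2
G(13) = mex{2,0,1} = 3
G(14) = mex{3,1,0} = 2
G(15) = mex{2,2,1} = 0
G(16) = mex{0,3,2} = 1
G(17) = mex{1,2,3} = 0
G(18) = mex{0,3,2} = 1
G(19) = mex{1,2,3} = 0
G(20) = mex{0,3,2} = 1
G(21) = mex{1,2,3} = 0
G(22) = mex{0,0,2} = 1
G(23) = mex{1,1,0} = 2
G(24) = mex{2,0,1} = 3
G_A(24) = 3.
Heap B, S = {1, 2}:
n :  0  1  2  3  4  5  6  7  8  9 10 11 12 13 14 15 16 17 18 19 20 21 22 23 24 25
G :  0  1  2  0  1  2  0  1  2  0  1  2  0  1  2  0  1  2  0  1  2  0  1  2  0  1
G_B(25) = 1.
Heap C, S = {6, 7, 9}:
n :  0  1  2  3  4  5  6  7  8  9 10 11 12 13 14 15 16 17 18 19 20 21
G :  0  0  0  0  0  0  1  1  1  1  1  1  2  2  2  0  0  0  0  0  0  1
G_C(21) = 1.
Combined Grundy value = 3 ⊕ 1 ⊕ 1 = 3.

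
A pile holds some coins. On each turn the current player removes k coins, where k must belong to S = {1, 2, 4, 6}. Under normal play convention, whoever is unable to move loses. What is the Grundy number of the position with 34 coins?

G(0) = 0
G(1) = mex{0} = 1
G(2) = mex{1,0} = 2
G(3) = mex{2,1} = 0
G(4) = mex{0,2,0} = 1
G(5) = mex{1,0,1} = 2
G(6) = mex{2,1,2,0} = 3
G(7) = mex{3,2,0,1} = 4
G(8) = mex{4,3,1,2} = 0
G(9) = mex{0,4,2,0} = 1
G(10) = mex{1,0,3,1} = 2
G(11) = mex{2,1,4,2} = 0
G(12) = mex{0,2,0,3} = 1
G(13) = mex{1,0,1,4} = 2
G(14) = mex{2,1,2,0} = 3
G(15) = mex{3,2,0,1} = 4
G(16) = mex{4,3,1,2} = 0
G(17) = mex{0,4,2,0} = 1
G(18) = mex{1,0,3,1} = 2
G(19) = mex{2,1,4,2} = 0
G(20) = mex{0,2,0,3} = 1
G(21) = mex{1,0,1,4} = 2
G(22) = mex{2,1,2,0} = 3
G(23) = mex{3,2,0,1} = 4
G(24) = mex{4,3,1,2} = 0
G(25) = mex{0,4,2,0} = 1
G(26) = mex{1,0,3,1} = 2
G(27) = mex{2,1,4,2} = 0
G(28) = mex{0,2,0,3} = 1
G(29) = mex{1,0,1,4} = 2
G(30) = mex{2,1,2,0} = 3
G(31) = mex{3,2,0,1} = 4
G(32) = mex{4,3,1,2} = 0
G(33) = mex{0,4,2,0} = 1
G(34) = mex{1,0,3,1} = 2

2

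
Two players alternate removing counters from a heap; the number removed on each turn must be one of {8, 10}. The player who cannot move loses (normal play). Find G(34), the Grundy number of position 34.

G(0) = 0
G(1) = mex{} = 0
G(2) = mex{} = 0
G(3) = mex{} = 0
G(4) = mex{} = 0
G(5) = mex{} = 0
G(6) = mex{} = 0
G(7) = mex{} = 0
G(8) = mex{0} = 1
G(9) = mex{0} = 1
G(10) = mex{0,0} = 1
G(11) = mex{0,0} = 1
G(12) = mex{0,0} = 1
G(13) = mex{0,0} = 1
G(14) = mex{0,0} = 1
G(15) = mex{0,0} = 1
G(16) = mex{1,0} = 2
G(17) = mex{1,0} = 2
G(18) = mex{1,1} = 0
G(19) = mex{1,1} = 0
G(20) = mex{1,1} = 0
G(21) = mex{1,1} = 0
G(22) = mex{1,1} = 0
G(23) = mex{1,1} = 0
G(24) = mex{2,1} = 0
G(25) = mex{2,1} = 0
G(26) = mex{0,2} = 1
G(27) = mex{0,2} = 1
G(28) = mex{0,0} = 1
G(29) = mex{0,0} = 1
G(30) = mex{0,0} = 1
G(31) = mex{0,0} = 1
G(32) = mex{0,0} = 1
G(33) = mex{0,0} = 1
G(34) = mex{1,0} = 2

2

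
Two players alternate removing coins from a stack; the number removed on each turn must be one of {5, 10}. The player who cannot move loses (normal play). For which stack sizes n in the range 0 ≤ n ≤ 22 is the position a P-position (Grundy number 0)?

n :  0  1  2  3  4  5  6  7  8  9 10 11 12 13 14 15 16 17 18 19 20 21 22
G :  0  0  0  0  0  1  1  1  1  1  2  2  2  2  2  0  0  0  0  0  1  1  1
P-positions are exactly the n with G(n) = 0.

0, 1, 2, 3, 4, 15, 16, 17, 18, 19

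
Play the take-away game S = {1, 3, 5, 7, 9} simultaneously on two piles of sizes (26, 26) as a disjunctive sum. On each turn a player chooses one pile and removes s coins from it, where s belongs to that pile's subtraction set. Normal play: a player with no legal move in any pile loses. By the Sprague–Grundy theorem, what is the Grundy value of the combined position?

0

All piles use S = {1, 3, 5, 7, 9}:
G(0) = 0
G(1) = mex{0} = 1
G(2) = mex{1} = 0
G(3) = mex{0,0} = 1
G(4) = mex{1,1} = 0
G(5) = mex{0,0,0} = 1
G(6) = mex{1,1,1} = 0
G(7) = mex{0,0,0,0} = 1
G(8) = mex{1,1,1,1} = 0
G(9) = mex{0,0,0,0,0} = 1
G(10) = mex{1,1,1,1,1} = 0
G(11) = mex{0,0,0,0,0} = 1
G(12) = mex{1,1,1,1,1} = 0
G(13) = mex{0,0,0,0,0} = 1
G(14) = mex{1,1,1,1,1} = 0
G(15) = mex{0,0,0,0,0} = 1
G(16) = mex{1,1,1,1,1} = 0
G(17) = mex{0,0,0,0,0} = 1
G(18) = mex{1,1,1,1,1} = 0
G(19) = mex{0,0,0,0,0} = 1
G(20) = mex{1,1,1,1,1} = 0
G(21) = mex{0,0,0,0,0} = 1
G(22) = mex{1,1,1,1,1} = 0
G(23) = mex{0,0,0,0,0} = 1
G(24) = mex{1,1,1,1,1} = 0
G(25) = mex{0,0,0,0,0} = 1
G(26) = mex{1,1,1,1,1} = 0
Pile A: G(26) = 0.
Pile B: G(26) = 0.
Combined Grundy value = 0 ⊕ 0 = 0.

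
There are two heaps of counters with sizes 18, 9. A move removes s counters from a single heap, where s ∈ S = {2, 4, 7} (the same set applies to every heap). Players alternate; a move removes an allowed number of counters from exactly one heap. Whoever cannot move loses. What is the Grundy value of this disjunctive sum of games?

All heaps use S = {2, 4, 7}:
n :  0  1  2  3  4  5  6  7  8  9 10 11 12 13 14 15 16 17 18
G :  0  0  1  1  2  2  0  3  1  0  2  1  0  2  1  0  2  1  0
Heap A: G(18) = 0.
Heap B: G(9) = 0.
Combined Grundy value = 0 ⊕ 0 = 0.

0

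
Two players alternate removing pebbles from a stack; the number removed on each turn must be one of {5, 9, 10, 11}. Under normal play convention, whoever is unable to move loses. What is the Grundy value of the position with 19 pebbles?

G(0) = 0
G(1) = mex{} = 0
G(2) = mex{} = 0
G(3) = mex{} = 0
G(4) = mex{} = 0
G(5) = mex{0} = 1
G(6) = mex{0} = 1
G(7) = mex{0} = 1
G(8) = mex{0} = 1
G(9) = mex{0,0} = 1
G(10) = mex{1,0,0} = 2
G(11) = mex{1,0,0,0} = 2
G(12) = mex{1,0,0,0} = 2
G(13) = mex{1,0,0,0} = 2
G(14) = mex{1,1,0,0} = 2
G(15) = mex{2,1,1,0} = 3
G(16) = mex{2,1,1,1} = 0
G(17) = mex{2,1,1,1} = 0
G(18) = mex{2,1,1,1} = 0
G(19) = mex{2,2,1,1} = 0

0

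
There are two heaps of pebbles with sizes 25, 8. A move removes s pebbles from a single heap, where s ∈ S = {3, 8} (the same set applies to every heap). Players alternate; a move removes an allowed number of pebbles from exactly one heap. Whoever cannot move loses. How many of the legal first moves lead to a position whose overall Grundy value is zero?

All heaps use S = {3, 8}:
G(0) = 0
G(1) = mex{} = 0
G(2) = mex{} = 0
G(3) = mex{0} = 1
G(4) = mex{0} = 1
G(5) = mex{0} = 1
G(6) = mex{1} = 0
G(7) = mex{1} = 0
G(8) = mex{1,0} = 2
G(9) = mex{0,0} = 1
G(10) = mex{0,0} = 1
G(11) = mex{2,1} = 0
G(12) = mex{1,1} = 0
G(13) = mex{1,1} = 0
G(14) = mex{0,0} = 1
G(15) = mex{0,0} = 1
G(16) = mex{0,2} = 1
G(17) = mex{1,1} = 0
G(18) = mex{1,1} = 0
G(19) = mex{1,0} = 2
G(20) = mex{0,0} = 1
G(21) = mex{0,0} = 1
G(22) = mex{2,1} = 0
G(23) = mex{1,1} = 0
G(24) = mex{1,1} = 0
G(25) = mex{0,0} = 1
Heap A: G(25) = 1.
Heap B: G(8) = 2.
Combined Grundy value = 1 ⊕ 2 = 3.
A winning move leaves total XOR = 0, i.e. changes one component's Grundy value g to g ⊕ X where X is the current total.
Heap A: need g' = 1⊕3 = 2. Options: 25−3→G=0, 25−8→G=0. Hits: 0.
Heap B: need g' = 2⊕3 = 1. Options: 8−3→G=1, 8−8→G=0. Hits: 1.

1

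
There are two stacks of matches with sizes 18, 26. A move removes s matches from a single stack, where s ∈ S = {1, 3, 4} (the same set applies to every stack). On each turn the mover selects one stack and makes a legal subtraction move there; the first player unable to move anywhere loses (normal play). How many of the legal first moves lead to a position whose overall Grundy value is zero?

All stacks use S = {1, 3, 4}:
n :  0  1  2  3  4  5  6  7  8  9 10 11 12 13 14 15 16 17 18 19 20 21 22 23 24 25 26
G :  0  1  0  1  2  3  2  0  1  0  1  2  3  2  0  1  0  1  2  3  2  0  1  0  1  2  3
Stack A: G(18) = 2.
Stack B: G(26) = 3.
Combined Grundy value = 2 ⊕ 3 = 1.
A winning move leaves total XOR = 0, i.e. changes one component's Grundy value g to g ⊕ X where X is the current total.
Stack A: need g' = 2⊕1 = 3. Options: 18−1→G=1, 18−3→G=1, 18−4→G=0. Hits: 0.
Stack B: need g' = 3⊕1 = 2. Options: 26−1→G=2, 26−3→G=0, 26−4→G=1. Hits: 1.

1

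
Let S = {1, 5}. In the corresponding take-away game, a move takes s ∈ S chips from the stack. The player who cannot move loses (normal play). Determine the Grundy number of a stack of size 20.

0

G(0) = 0
G(1) = mex{0} = 1
G(2) = mex{1} = 0
G(3) = mex{0} = 1
G(4) = mex{1} = 0
G(5) = mex{0,0} = 1
G(6) = mex{1,1} = 0
G(7) = mex{0,0} = 1
G(8) = mex{1,1} = 0
G(9) = mex{0,0} = 1
G(10) = mex{1,1} = 0
G(11) = mex{0,0} = 1
G(12) = mex{1,1} = 0
G(13) = mex{0,0} = 1
G(14) = mex{1,1} = 0
G(15) = mex{0,0} = 1
G(16) = mex{1,1} = 0
G(17) = mex{0,0} = 1
G(18) = mex{1,1} = 0
G(19) = mex{0,0} = 1
G(20) = mex{1,1} = 0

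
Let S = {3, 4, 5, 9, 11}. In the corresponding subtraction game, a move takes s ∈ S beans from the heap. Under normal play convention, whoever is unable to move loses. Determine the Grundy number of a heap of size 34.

2

G(0) = 0
G(1) = mex{} = 0
G(2) = mex{} = 0
G(3) = mex{0} = 1
G(4) = mex{0,0} = 1
G(5) = mex{0,0,0} = 1
G(6) = mex{1,0,0} = 2
G(7) = mex{1,1,0} = 2
G(8) = mex{1,1,1} = 0
G(9) = mex{2,1,1,0} = 3
G(10) = mex{2,2,1,0} = 3
G(11) = mex{0,2,2,0,0} = 1
G(12) = mex{3,0,2,1,0} = 4
G(13) = mex{3,3,0,1,0} = 2
G(14) = mex{1,3,3,1,1} = 0
G(15) = mex{4,1,3,2,1} = 0
G(16) = mex{2,4,1,2,1} = 0
G(17) = mex{0,2,4,0,2} = 1
G(18) = mex{0,0,2,3,2} = 1
G(19) = mex{0,0,0,3,0} = 1
G(20) = mex{1,0,0,1,3} = 2
G(21) = mex{1,1,0,4,3} = 2
G(22) = mex{1,1,1,2,1} = 0
G(23) = mex{2,1,1,0,4} = 3
G(24) = mex{2,2,1,0,2} = 3
G(25) = mex{0,2,2,0,0} = 1
G(26) = mex{3,0,2,1,0} = 4
G(27) = mex{3,3,0,1,0} = 2
G(28) = mex{1,3,3,1,1} = 0
G(29) = mex{4,1,3,2,1} = 0
G(30) = mex{2,4,1,2,1} = 0
G(31) = mex{0,2,4,0,2} = 1
G(32) = mex{0,0,2,3,2} = 1
G(33) = mex{0,0,0,3,0} = 1
G(34) = mex{1,0,0,1,3} = 2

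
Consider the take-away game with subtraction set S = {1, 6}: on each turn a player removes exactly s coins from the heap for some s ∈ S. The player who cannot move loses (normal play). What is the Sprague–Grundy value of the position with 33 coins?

1

G(0) = 0
G(1) = mex{0} = 1
G(2) = mex{1} = 0
G(3) = mex{0} = 1
G(4) = mex{1} = 0
G(5) = mex{0} = 1
G(6) = mex{1,0} = 2
G(7) = mex{2,1} = 0
G(8) = mex{0,0} = 1
G(9) = mex{1,1} = 0
G(10) = mex{0,0} = 1
G(11) = mex{1,1} = 0
G(12) = mex{0,2} = 1
G(13) = mex{1,0} = 2
G(14) = mex{2,1} = 0
G(15) = mex{0,0} = 1
G(16) = mex{1,1} = 0
G(17) = mex{0,0} = 1
G(18) = mex{1,1} = 0
G(19) = mex{0,2} = 1
G(20) = mex{1,0} = 2
G(21) = mex{2,1} = 0
G(22) = mex{0,0} = 1
G(23) = mex{1,1} = 0
G(24) = mex{0,0} = 1
G(25) = mex{1,1} = 0
G(26) = mex{0,2} = 1
G(27) = mex{1,0} = 2
G(28) = mex{2,1} = 0
G(29) = mex{0,0} = 1
G(30) = mex{1,1} = 0
G(31) = mex{0,0} = 1
G(32) = mex{1,1} = 0
G(33) = mex{0,2} = 1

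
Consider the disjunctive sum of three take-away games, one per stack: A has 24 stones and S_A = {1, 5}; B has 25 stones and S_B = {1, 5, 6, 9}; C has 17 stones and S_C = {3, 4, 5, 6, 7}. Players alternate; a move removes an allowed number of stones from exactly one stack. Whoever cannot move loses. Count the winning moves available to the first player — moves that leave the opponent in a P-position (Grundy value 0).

Stack A, S = {1, 5}:
n :  0  1  2  3  4  5  6  7  8  9 10 11 12 13 14 15 16 17 18 19 20 21 22 23 24
G :  0  1  0  1  0  1  0  1  0  1  0  1  0  1  0  1  0  1  0  1  0  1  0  1  0
G_A(24) = 0.
Stack B, S = {1, 5, 6, 9}:
n :  0  1  2  3  4  5  6  7  8  9 10 11 12 13 14 15 16 17 18 19 20 21 22 23 24 25
G :  0  1  0  1  0  1  2  3  2  3  2  3  0  1  0  1  0  1  2  3  2  3  2  3  0  1
G_B(25) = 1.
Stack C, S = {3, 4, 5, 6, 7}:
G(0) = 0
G(1) = mex{} = 0
G(2) = mex{} = 0
G(3) = mex{0} = 1
G(4) = mex{0,0} = 1
G(5) = mex{0,0,0} = 1
G(6) = mex{1,0,0,0} = 2
G(7) = mex{1,1,0,0,0} = 2
G(8) = mex{1,1,1,0,0} = 2
G(9) = mex{2,1,1,1,0} = 3
G(10) = mex{2,2,1,1,1} = 0
G(11) = mex{2,2,2,1,1} = 0
G(12) = mex{3,2,2,2,1} = 0
G(13) = mex{0,3,2,2,2} = 1
G(14) = mex{0,0,3,2,2} = 1
G(15) = mex{0,0,0,3,2} = 1
G(16) = mex{1,0,0,0,3} = 2
G(17) = mex{1,1,0,0,0} = 2
G_C(17) = 2.
Combined Grundy value = 0 ⊕ 1 ⊕ 2 = 3.
A winning move leaves total XOR = 0, i.e. changes one component's Grundy value g to g ⊕ X where X is the current total.
Stack A: need g' = 0⊕3 = 3. Options: 24−1→G=1, 24−5→G=1. Hits: 0.
Stack B: need g' = 1⊕3 = 2. Options: 25−1→G=0, 25−5→G=2, 25−6→G=3, 25−9→G=0. Hits: 1.
Stack C: need g' = 2⊕3 = 1. Options: 17−3→G=1, 17−4→G=1, 17−5→G=0, 17−6→G=0, 17−7→G=0. Hits: 2.

3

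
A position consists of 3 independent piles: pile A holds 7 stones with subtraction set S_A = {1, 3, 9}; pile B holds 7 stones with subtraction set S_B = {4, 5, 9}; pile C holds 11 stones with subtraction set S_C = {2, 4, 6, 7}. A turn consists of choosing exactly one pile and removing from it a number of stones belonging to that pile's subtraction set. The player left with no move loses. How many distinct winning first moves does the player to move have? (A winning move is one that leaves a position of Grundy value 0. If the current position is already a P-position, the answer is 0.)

5

Pile A, S = {1, 3, 9}:
n : 0 1 2 3 4 5 6 7
G : 0 1 0 1 0 1 0 1
G_A(7) = 1.
Pile B, S = {4, 5, 9}:
G(0) = 0
G(1) = mex{} = 0
G(2) = mex{} = 0
G(3) = mex{} = 0
G(4) = mex{0} = 1
G(5) = mex{0,0} = 1
G(6) = mex{0,0} = 1
G(7) = mex{0,0} = 1
G_B(7) = 1.
Pile C, S = {2, 4, 6, 7}:
G(0) = 0
G(1) = mex{} = 0
G(2) = mex{0} = 1
G(3) = mex{0} = 1
G(4) = mex{1,0} = 2
G(5) = mex{1,0} = 2
G(6) = mex{2,1,0} = 3
G(7) = mex{2,1,0,0} = 3
G(8) = mex{3,2,1,0} = 4
G(9) = mex{3,2,1,1} = 0
G(10) = mex{4,3,2,1} = 0
G(11) = mex{0,3,2,2} = 1
G_C(11) = 1.
Combined Grundy value = 1 ⊕ 1 ⊕ 1 = 1.
A winning move leaves total XOR = 0, i.e. changes one component's Grundy value g to g ⊕ X where X is the current total.
Pile A: need g' = 1⊕1 = 0. Options: 7−1→G=0, 7−3→G=0. Hits: 2.
Pile B: need g' = 1⊕1 = 0. Options: 7−4→G=0, 7−5→G=0. Hits: 2.
Pile C: need g' = 1⊕1 = 0. Options: 11−2→G=0, 11−4→G=3, 11−6→G=2, 11−7→G=2. Hits: 1.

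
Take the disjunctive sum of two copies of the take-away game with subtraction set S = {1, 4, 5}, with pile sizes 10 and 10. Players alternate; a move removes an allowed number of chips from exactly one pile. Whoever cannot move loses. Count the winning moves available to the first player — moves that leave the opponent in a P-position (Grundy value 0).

All piles use S = {1, 4, 5}:
G(0) = 0
G(1) = mex{0} = 1
G(2) = mex{1} = 0
G(3) = mex{0} = 1
G(4) = mex{1,0} = 2
G(5) = mex{2,1,0} = 3
G(6) = mex{3,0,1} = 2
G(7) = mex{2,1,0} = 3
G(8) = mex{3,2,1} = 0
G(9) = mex{0,3,2} = 1
G(10) = mex{1,2,3} = 0
Pile A: G(10) = 0.
Pile B: G(10) = 0.
Combined Grundy value = 0 ⊕ 0 = 0.
A winning move leaves total XOR = 0, i.e. changes one component's Grundy value g to g ⊕ X where X is the current total.
Pile A: target g' = 0⊕0 = 0, but every legal move changes the Grundy value (mex property), so 0 moves.
Pile B: target g' = 0⊕0 = 0, but every legal move changes the Grundy value (mex property), so 0 moves.

0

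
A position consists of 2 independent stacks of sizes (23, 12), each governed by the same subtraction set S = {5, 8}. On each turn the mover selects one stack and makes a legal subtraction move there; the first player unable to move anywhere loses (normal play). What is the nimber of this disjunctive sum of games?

0

All stacks use S = {5, 8}:
n :  0  1  2  3  4  5  6  7  8  9 10 11 12 13 14 15 16 17 18 19 20 21 22 23
G :  0  0  0  0  0  1  1  1  1  1  2  2  2  0  0  0  0  0  1  1  1  1  1  2
Stack A: G(23) = 2.
Stack B: G(12) = 2.
Combined Grundy value = 2 ⊕ 2 = 0.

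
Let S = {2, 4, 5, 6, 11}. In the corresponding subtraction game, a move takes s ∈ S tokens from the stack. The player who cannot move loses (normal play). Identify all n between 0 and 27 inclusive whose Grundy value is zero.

0, 1, 8, 9, 16, 17, 24, 25

n :  0  1  2  3  4  5  6  7  8  9 10 11 12 13 14 15 16 17 18 19 20 21 22 23 24 25 26 27
G :  0  0  1  1  2  2  3  3  0  0  1  1  2  2  3  3  0  0  1  1  2  2  3  3  0  0  1  1
P-positions are exactly the n with G(n) = 0.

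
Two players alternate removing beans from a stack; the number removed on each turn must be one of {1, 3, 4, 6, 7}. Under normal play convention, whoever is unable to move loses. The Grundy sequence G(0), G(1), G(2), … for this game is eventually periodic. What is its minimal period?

G(0) = 0
G(1) = mex{0} = 1
G(2) = mex{1} = 0
G(3) = mex{0,0} = 1
G(4) = mex{1,1,0} = 2
G(5) = mex{2,0,1} = 3
G(6) = mex{3,1,0,0} = 2
G(7) = mex{2,2,1,1,0} = 3
G(8) = mex{3,3,2,0,1} = 4
G(9) = mex{4,2,3,1,0} = 5
G(10) = mex{5,3,2,2,1} = 0
G(11) = mex{0,4,3,3,2} = 1
G(12) = mex{1,5,4,2,3} = 0
G(13) = mex{0,0,5,3,2} = 1
G(14) = mex{1,1,0,4,3} = 2
G(15) = mex{2,0,1,5,4} = 3
G(16) = mex{3,1,0,0,5} = 2
G(17) = mex{2,2,1,1,0} = 3
G(18) = mex{3,3,2,0,1} = 4
G(19) = mex{4,2,3,1,0} = 5
G(20) = mex{5,3,2,2,1} = 0
G(21) = mex{0,4,3,3,2} = 1
G(n+10) = G(n) holds for n = 0,…,6 (a full window of length max(S) = 7), so the sequence is purely periodic with period 10.

10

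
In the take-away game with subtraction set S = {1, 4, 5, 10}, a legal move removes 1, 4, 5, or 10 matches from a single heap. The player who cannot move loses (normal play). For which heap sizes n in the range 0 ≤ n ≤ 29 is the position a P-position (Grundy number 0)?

0, 2, 8, 11, 14, 17, 20, 23, 26, 29

G(0) = 0
G(1) = mex{0} = 1
G(2) = mex{1} = 0
G(3) = mex{0} = 1
G(4) = mex{1,0} = 2
G(5) = mex{2,1,0} = 3
G(6) = mex{3,0,1} = 2
G(7) = mex{2,1,0} = 3
G(8) = mex{3,2,1} = 0
G(9) = mex{0,3,2} = 1
G(10) = mex{1,2,3,0} = 4
G(11) = mex{4,3,2,1} = 0
G(12) = mex{0,0,3,0} = 1
G(13) = mex{1,1,0,1} = 2
G(14) = mex{2,4,1,2} = 0
G(15) = mex{0,0,4,3} = 1
G(16) = mex{1,1,0,2} = 3
G(17) = mex{3,2,1,3} = 0
G(18) = mex{0,0,2,0} = 1
G(19) = mex{1,1,0,1} = 2
G(20) = mex{2,3,1,4} = 0
G(21) = mex{0,0,3,0} = 1
G(22) = mex{1,1,0,1} = 2
G(23) = mex{2,2,1,2} = 0
G(24) = mex{0,0,2,0} = 1
G(25) = mex{1,1,0,1} = 2
G(26) = mex{2,2,1,3} = 0
G(27) = mex{0,0,2,0} = 1
G(28) = mex{1,1,0,1} = 2
G(29) = mex{2,2,1,2} = 0
P-positions are exactly the n with G(n) = 0.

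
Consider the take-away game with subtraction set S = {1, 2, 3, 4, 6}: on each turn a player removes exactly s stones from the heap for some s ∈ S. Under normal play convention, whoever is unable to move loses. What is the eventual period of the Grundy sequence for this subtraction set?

n :  0  1  2  3  4  5  6  7  8  9 10 11 12 13 14
G :  0  1  2  3  4  0  1  2  3  4  0  1  2  3  4
G(n+5) = G(n) holds for n = 0,…,5 (a full window of length max(S) = 6), so the sequence is purely periodic with period 5.

5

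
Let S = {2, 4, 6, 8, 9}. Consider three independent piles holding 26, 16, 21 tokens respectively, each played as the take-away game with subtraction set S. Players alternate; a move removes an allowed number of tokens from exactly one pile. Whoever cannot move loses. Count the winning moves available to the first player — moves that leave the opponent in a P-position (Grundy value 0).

1

All piles use S = {2, 4, 6, 8, 9}:
n :  0  1  2  3  4  5  6  7  8  9 10 11 12 13 14 15 16 17 18 19 20 21 22 23 24 25 26
G :  0  0  1  1  2  2  3  3  4  4  5  0  0  1  1  2  2  3  3  4  4  5  0  0  1  1  2
Pile A: G(26) = 2.
Pile B: G(16) = 2.
Pile C: G(21) = 5.
Combined Grundy value = 2 ⊕ 2 ⊕ 5 = 5.
A winning move leaves total XOR = 0, i.e. changes one component's Grundy value g to g ⊕ X where X is the current total.
Pile A: need g' = 2⊕5 = 7. Options: 26−2→G=1, 26−4→G=0, 26−6→G=4, 26−8→G=3, 26−9→G=3. Hits: 0.
Pile B: need g' = 2⊕5 = 7. Options: 16−2→G=1, 16−4→G=0, 16−6→G=5, 16−8→G=4, 16−9→G=3. Hits: 0.
Pile C: need g' = 5⊕5 = 0. Options: 21−2→G=4, 21−4→G=3, 21−6→G=2, 21−8→G=1, 21−9→G=0. Hits: 1.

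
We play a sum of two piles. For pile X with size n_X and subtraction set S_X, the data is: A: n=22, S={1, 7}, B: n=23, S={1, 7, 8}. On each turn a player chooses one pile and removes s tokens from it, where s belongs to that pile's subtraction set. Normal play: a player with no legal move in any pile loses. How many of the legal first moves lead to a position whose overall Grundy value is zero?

Pile A, S = {1, 7}:
n :  0  1  2  3  4  5  6  7  8  9 10 11 12 13 14 15 16 17 18 19 20 21 22
G :  0  1  0  1  0  1  0  1  0  1  0  1  0  1  0  1  0  1  0  1  0  1  0
G_A(22) = 0.
Pile B, S = {1, 7, 8}:
n :  0  1  2  3  4  5  6  7  8  9 10 11 12 13 14 15 16 17 18 19 20 21 22 23
G :  0  1  0  1  0  1  0  1  2  3  2  3  2  3  2  0  1  0  1  0  1  0  1  2
G_B(23) = 2.
Combined Grundy value = 0 ⊕ 2 = 2.
A winning move leaves total XOR = 0, i.e. changes one component's Grundy value g to g ⊕ X where X is the current total.
Pile A: need g' = 0⊕2 = 2. Options: 22−1→G=1, 22−7→G=1. Hits: 0.
Pile B: need g' = 2⊕2 = 0. Options: 23−1→G=1, 23−7→G=1, 23−8→G=0. Hits: 1.

1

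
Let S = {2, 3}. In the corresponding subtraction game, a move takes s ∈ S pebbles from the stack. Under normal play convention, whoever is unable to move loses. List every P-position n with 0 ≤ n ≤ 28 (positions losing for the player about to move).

G(0) = 0
G(1) = mex{} = 0
G(2) = mex{0} = 1
G(3) = mex{0,0} = 1
G(4) = mex{1,0} = 2
G(5) = mex{1,1} = 0
G(6) = mex{2,1} = 0
G(7) = mex{0,2} = 1
G(8) = mex{0,0} = 1
G(9) = mex{1,0} = 2
G(10) = mex{1,1} = 0
G(11) = mex{2,1} = 0
G(12) = mex{0,2} = 1
G(13) = mex{0,0} = 1
G(14) = mex{1,0} = 2
G(15) = mex{1,1} = 0
G(16) = mex{2,1} = 0
G(17) = mex{0,2} = 1
G(18) = mex{0,0} = 1
G(19) = mex{1,0} = 2
G(20) = mex{1,1} = 0
G(21) = mex{2,1} = 0
G(22) = mex{0,2} = 1
G(23) = mex{0,0} = 1
G(24) = mex{1,0} = 2
G(25) = mex{1,1} = 0
G(26) = mex{2,1} = 0
G(27) = mex{0,2} = 1
G(28) = mex{0,0} = 1
P-positions are exactly the n with G(n) = 0.

0, 1, 5, 6, 10, 11, 15, 16, 20, 21, 25, 26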